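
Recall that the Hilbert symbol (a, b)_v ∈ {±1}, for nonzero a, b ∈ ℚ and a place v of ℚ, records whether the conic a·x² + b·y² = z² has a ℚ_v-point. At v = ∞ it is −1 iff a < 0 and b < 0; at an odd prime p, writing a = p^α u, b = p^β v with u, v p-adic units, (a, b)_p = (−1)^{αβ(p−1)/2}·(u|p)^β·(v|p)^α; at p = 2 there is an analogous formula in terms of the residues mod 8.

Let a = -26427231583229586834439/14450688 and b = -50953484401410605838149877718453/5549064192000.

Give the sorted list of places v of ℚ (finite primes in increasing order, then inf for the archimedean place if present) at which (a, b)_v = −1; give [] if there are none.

(a, b) ≡ (-4862, -390) mod (ℚ^×)²; places V = {2, 3, 5, 7, 11, 13, 17, 19, ∞}.
(a,b)_11: α=3, u≡1; β=4, v≡6 (mod 11); (1|11)=+1, (6|11)=-1; sign (−1)^0·+1^4·-1^3 = -1.
(a,b)_5: α=0, u≡2; β=-3, v≡2 (mod 5); (2|5)=-1, (2|5)=-1; sign (−1)^0·-1^-3·-1^0 = -1.
(a,b)_19: α=4, u≡12; β=6, v≡16 (mod 19); (12|19)=-1, (16|19)=+1; sign (−1)^0·-1^6·+1^4 = +1.
(a,b)_∞: sgn(-4862)=−, sgn(-390)=−, so -1.
(a,b)_17: α=7, u≡6; β=8, v≡15 (mod 17); (6|17)=-1, (15|17)=+1; sign (−1)^0·-1^8·+1^7 = +1.
(a,b)_2: α=-15, β=-25; u≡1, v≡5 (mod 8); ε(u)ε(v)=0·0, αω(v)=-15·1, βω(u)=-25·0; sum ≡ 1  ⇒  -1.
(a,b)_3: α=-2, u≡1; β=-3, v≡2 (mod 3); (1|3)=+1, (2|3)=-1; sign (−1)^0·+1^-3·-1^-2 = +1.
(a,b)_13: α=5, u≡3; β=9, v≡12 (mod 13); (3|13)=+1, (12|13)=+1; sign (−1)^0·+1^9·+1^5 = +1.
(a,b)_7: α=-2, u≡3; β=-2, v≡4 (mod 7); (3|7)=-1, (4|7)=+1; sign (−1)^0·-1^-2·+1^-2 = +1.
Ram(-4862, -390) = {2, 5, 11, ∞}; no ℚ_2-point on the conic.

[2, 5, 11, inf]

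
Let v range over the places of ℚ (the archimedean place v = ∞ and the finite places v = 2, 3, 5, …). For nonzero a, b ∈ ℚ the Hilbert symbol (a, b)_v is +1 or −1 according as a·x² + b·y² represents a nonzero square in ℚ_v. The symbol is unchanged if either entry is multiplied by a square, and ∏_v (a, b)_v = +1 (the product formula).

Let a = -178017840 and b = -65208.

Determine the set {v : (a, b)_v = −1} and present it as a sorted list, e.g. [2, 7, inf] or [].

[2, 3, 5, inf]

Mod squares: a ≡ -7315, b ≡ -16302. Check v ∈ {∞, 2, 3, 5, 7, 11, 13, 19}.
v=∞: -7315 < 0 and -16302 < 0  ⇒  (a,b)_∞ = -1.
v=11: a=11^1·(≡2), b=11^1·(≡1) mod 11; (2|11)=-1, (1|11)=+1; (−1)^{1·1·5}·(-1)^1·(+1)^1 = +1.
v=3: a=3^2·(≡2), b=3^1·(≡2) mod 3; (2|3)=-1, (2|3)=-1; (−1)^{2·1·1}·(-1)^1·(-1)^2 = -1.
v=2: v_2(a)=4, v_2(b)=3; units ≡ 5, 1 (mod 8); ε·ε+αω+βω = 0·0+4·0+3·1 ≡ 1  ⇒  (a,b)_2 = -1.
v=7: a=7^1·(≡6), b=7^0·(≡4) mod 7; (6|7)=-1, (4|7)=+1; (−1)^{1·0·3}·(-1)^0·(+1)^1 = +1.
v=19: a=19^1·(≡15), b=19^1·(≡7) mod 19; (15|19)=-1, (7|19)=+1; (−1)^{1·1·9}·(-1)^1·(+1)^1 = +1.
v=13: a=13^2·(≡4), b=13^1·(≡2) mod 13; (4|13)=+1, (2|13)=-1; (−1)^{2·1·6}·(+1)^1·(-1)^2 = +1.
v=5: a=5^1·(≡2), b=5^0·(≡2) mod 5; (2|5)=-1, (2|5)=-1; (−1)^{1·0·2}·(-1)^0·(-1)^1 = -1.
|Ram(-7315, -16302)| = 4, even; anisotropic at {2, 3, 5, ∞}.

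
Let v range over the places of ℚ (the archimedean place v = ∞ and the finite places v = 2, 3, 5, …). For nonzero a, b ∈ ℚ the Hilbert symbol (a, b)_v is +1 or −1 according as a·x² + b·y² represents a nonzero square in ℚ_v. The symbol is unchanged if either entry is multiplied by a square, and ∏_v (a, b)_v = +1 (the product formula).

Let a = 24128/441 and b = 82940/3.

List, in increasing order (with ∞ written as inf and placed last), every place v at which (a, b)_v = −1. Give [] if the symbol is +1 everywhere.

[3, 5]

Mod squares: a ≡ 377, b ≡ 62205. Check v ∈ {∞, 2, 3, 5, 7, 11, 13, 29}.
v=∞: 377 > 0 and 62205 > 0  ⇒  (a,b)_∞ = +1.
v=2: v_2(a)=6, v_2(b)=2; units ≡ 1, 5 (mod 8); ε·ε+αω+βω = 0·0+6·1+2·0 ≡ 0  ⇒  (a,b)_2 = +1.
v=5: a=5^0·(≡3), b=5^1·(≡1) mod 5; (3|5)=-1, (1|5)=+1; (−1)^{0·1·2}·(-1)^1·(+1)^0 = -1.
v=11: a=11^0·(≡5), b=11^1·(≡9) mod 11; (5|11)=+1, (9|11)=+1; (−1)^{0·1·5}·(+1)^1·(+1)^0 = +1.
v=3: a=3^-2·(≡2), b=3^-1·(≡2) mod 3; (2|3)=-1, (2|3)=-1; (−1)^{-2·-1·1}·(-1)^-1·(-1)^-2 = -1.
v=13: a=13^1·(≡3), b=13^1·(≡12) mod 13; (3|13)=+1, (12|13)=+1; (−1)^{1·1·6}·(+1)^1·(+1)^1 = +1.
v=7: a=7^-2·(≡3), b=7^0·(≡6) mod 7; (3|7)=-1, (6|7)=-1; (−1)^{-2·0·3}·(-1)^0·(-1)^-2 = +1.
v=29: a=29^1·(≡13), b=29^1·(≡6) mod 29; (13|29)=+1, (6|29)=+1; (−1)^{1·1·14}·(+1)^1·(+1)^1 = +1.
|Ram(377, 62205)| = 2, even; anisotropic at {3, 5}.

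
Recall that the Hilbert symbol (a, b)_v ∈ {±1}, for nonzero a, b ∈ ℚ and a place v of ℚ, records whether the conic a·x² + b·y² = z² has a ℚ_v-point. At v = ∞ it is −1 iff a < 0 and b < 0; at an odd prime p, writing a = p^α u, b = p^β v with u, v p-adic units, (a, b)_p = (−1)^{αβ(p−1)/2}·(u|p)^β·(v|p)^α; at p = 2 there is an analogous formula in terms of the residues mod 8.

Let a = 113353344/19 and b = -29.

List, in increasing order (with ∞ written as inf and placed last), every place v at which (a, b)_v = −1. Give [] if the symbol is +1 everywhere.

[]

(a, b) ≡ (494, -29) mod (ℚ^×)²; places V = {2, 3, 13, 19, 29, ∞}.
(a,b)_3: α=4, u≡2; β=0, v≡1 (mod 3); (2|3)=-1, (1|3)=+1; sign (−1)^0·-1^0·+1^4 = +1.
(a,b)_∞: sgn(494)=+, sgn(-29)=−, so +1.
(a,b)_13: α=1, u≡4; β=0, v≡10 (mod 13); (4|13)=+1, (10|13)=+1; sign (−1)^0·+1^0·+1^1 = +1.
(a,b)_19: α=-1, u≡9; β=0, v≡9 (mod 19); (9|19)=+1, (9|19)=+1; sign (−1)^0·+1^0·+1^-1 = +1.
(a,b)_2: α=7, β=0; u≡7, v≡3 (mod 8); ε(u)ε(v)=1·1, αω(v)=7·1, βω(u)=0·0; sum ≡ 0  ⇒  +1.
(a,b)_29: α=2, u≡24; β=1, v≡28 (mod 29); (24|29)=+1, (28|29)=+1; sign (−1)^0·+1^1·+1^2 = +1.
Ram(a, b) = ∅: the form 494·x² + -29·y² − z² is isotropic over every ℚ_v, so by Hasse–Minkowski it is isotropic over ℚ.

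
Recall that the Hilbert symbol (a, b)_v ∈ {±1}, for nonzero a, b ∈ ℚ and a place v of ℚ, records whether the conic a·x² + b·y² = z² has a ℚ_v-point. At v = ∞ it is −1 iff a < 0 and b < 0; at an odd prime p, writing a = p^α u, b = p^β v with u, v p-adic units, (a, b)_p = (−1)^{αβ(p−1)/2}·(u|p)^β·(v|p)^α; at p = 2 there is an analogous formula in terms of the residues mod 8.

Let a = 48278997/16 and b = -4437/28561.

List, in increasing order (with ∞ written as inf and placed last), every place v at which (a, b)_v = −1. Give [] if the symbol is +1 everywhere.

Mod squares: a ≡ 596037, b ≡ -493. Check v ∈ {∞, 2, 3, 13, 17, 29, 31}.
v=31: a=31^1·(≡18), b=31^0·(≡12) mod 31; (18|31)=+1, (12|31)=-1; (−1)^{1·0·15}·(+1)^0·(-1)^1 = -1.
v=3: a=3^5·(≡1), b=3^2·(≡2) mod 3; (1|3)=+1, (2|3)=-1; (−1)^{5·2·1}·(+1)^2·(-1)^5 = -1.
v=17: a=17^1·(≡11), b=17^1·(≡11) mod 17; (11|17)=-1, (11|17)=-1; (−1)^{1·1·8}·(-1)^1·(-1)^1 = +1.
v=13: a=13^1·(≡11), b=13^-4·(≡9) mod 13; (11|13)=-1, (9|13)=+1; (−1)^{1·-4·6}·(-1)^-4·(+1)^1 = +1.
v=∞: 596037 > 0 and -493 < 0  ⇒  (a,b)_∞ = +1.
v=29: a=29^1·(≡3), b=29^1·(≡2) mod 29; (3|29)=-1, (2|29)=-1; (−1)^{1·1·14}·(-1)^1·(-1)^1 = +1.
v=2: v_2(a)=-4, v_2(b)=0; units ≡ 5, 3 (mod 8); ε·ε+αω+βω = 0·1+-4·1+0·1 ≡ 0  ⇒  (a,b)_2 = +1.
|Ram(596037, -493)| = 2, even; anisotropic at {3, 31}.

[3, 31]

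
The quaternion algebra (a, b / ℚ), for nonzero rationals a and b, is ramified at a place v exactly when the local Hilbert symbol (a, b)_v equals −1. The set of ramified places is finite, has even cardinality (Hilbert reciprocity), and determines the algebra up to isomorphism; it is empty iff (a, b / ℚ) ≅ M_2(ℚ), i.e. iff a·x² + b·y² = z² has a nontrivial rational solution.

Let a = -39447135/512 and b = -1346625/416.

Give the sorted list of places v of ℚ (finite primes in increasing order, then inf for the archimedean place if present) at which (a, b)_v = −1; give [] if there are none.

(a, b) ≡ (-51870, -17290) mod (ℚ^×)²; places V = {2, 3, 5, 7, 13, 19, ∞}.
(a,b)_3: α=3, u≡2; β=4, v≡2 (mod 3); (2|3)=-1, (2|3)=-1; sign (−1)^0·-1^4·-1^3 = -1.
(a,b)_13: α=3, u≡10; β=-1, v≡1 (mod 13); (10|13)=+1, (1|13)=+1; sign (−1)^0·+1^-1·+1^3 = +1.
(a,b)_∞: sgn(-51870)=−, sgn(-17290)=−, so -1.
(a,b)_5: α=1, u≡4; β=3, v≡2 (mod 5); (4|5)=+1, (2|5)=-1; sign (−1)^0·+1^3·-1^1 = -1.
(a,b)_19: α=1, u≡16; β=1, v≡12 (mod 19); (16|19)=+1, (12|19)=-1; sign (−1)^1·+1^1·-1^1 = +1.
(a,b)_2: α=-9, β=-5; u≡1, v≡3 (mod 8); ε(u)ε(v)=0·1, αω(v)=-9·1, βω(u)=-5·0; sum ≡ 1  ⇒  -1.
(a,b)_7: α=1, u≡3; β=1, v≡2 (mod 7); (3|7)=-1, (2|7)=+1; sign (−1)^1·-1^1·+1^1 = +1.
Ram(-51870, -17290) = {2, 3, 5, ∞}; no ℚ_2-point on the conic.

[2, 3, 5, inf]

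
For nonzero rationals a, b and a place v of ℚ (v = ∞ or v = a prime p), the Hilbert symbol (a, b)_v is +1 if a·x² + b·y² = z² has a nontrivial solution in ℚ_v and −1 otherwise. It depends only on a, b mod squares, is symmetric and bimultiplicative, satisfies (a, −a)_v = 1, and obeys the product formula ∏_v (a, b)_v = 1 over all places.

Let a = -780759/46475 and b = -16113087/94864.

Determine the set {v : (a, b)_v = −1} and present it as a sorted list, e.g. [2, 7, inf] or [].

[7, 11, 17, inf]

Mod squares: a ≡ -1309, b ≡ -23. Check v ∈ {∞, 2, 3, 5, 7, 11, 13, 17, 23, 31}.
v=3: a=3^8·(≡2), b=3^6·(≡1) mod 3; (2|3)=-1, (1|3)=+1; (−1)^{8·6·1}·(-1)^6·(+1)^8 = +1.
v=2: v_2(a)=0, v_2(b)=-4; units ≡ 3, 1 (mod 8); ε·ε+αω+βω = 1·0+0·0+-4·1 ≡ 0  ⇒  (a,b)_2 = +1.
v=31: a=31^0·(≡27), b=31^2·(≡1) mod 31; (27|31)=-1, (1|31)=+1; (−1)^{0·2·15}·(-1)^2·(+1)^0 = +1.
v=7: a=7^1·(≡4), b=7^-2·(≡6) mod 7; (4|7)=+1, (6|7)=-1; (−1)^{1·-2·3}·(+1)^-2·(-1)^1 = -1.
v=23: a=23^0·(≡3), b=23^1·(≡22) mod 23; (3|23)=+1, (22|23)=-1; (−1)^{0·1·11}·(+1)^1·(-1)^0 = +1.
v=5: a=5^-2·(≡4), b=5^0·(≡2) mod 5; (4|5)=+1, (2|5)=-1; (−1)^{-2·0·2}·(+1)^0·(-1)^-2 = +1.
v=17: a=17^1·(≡9), b=17^0·(≡10) mod 17; (9|17)=+1, (10|17)=-1; (−1)^{1·0·8}·(+1)^0·(-1)^1 = -1.
v=∞: -1309 < 0 and -23 < 0  ⇒  (a,b)_∞ = -1.
v=13: a=13^-2·(≡4), b=13^0·(≡12) mod 13; (4|13)=+1, (12|13)=+1; (−1)^{-2·0·6}·(+1)^0·(+1)^-2 = +1.
v=11: a=11^-1·(≡10), b=11^-2·(≡7) mod 11; (10|11)=-1, (7|11)=-1; (−1)^{-1·-2·5}·(-1)^-2·(-1)^-1 = -1.
|Ram(-1309, -23)| = 4, even; anisotropic at {7, 11, 17, ∞}.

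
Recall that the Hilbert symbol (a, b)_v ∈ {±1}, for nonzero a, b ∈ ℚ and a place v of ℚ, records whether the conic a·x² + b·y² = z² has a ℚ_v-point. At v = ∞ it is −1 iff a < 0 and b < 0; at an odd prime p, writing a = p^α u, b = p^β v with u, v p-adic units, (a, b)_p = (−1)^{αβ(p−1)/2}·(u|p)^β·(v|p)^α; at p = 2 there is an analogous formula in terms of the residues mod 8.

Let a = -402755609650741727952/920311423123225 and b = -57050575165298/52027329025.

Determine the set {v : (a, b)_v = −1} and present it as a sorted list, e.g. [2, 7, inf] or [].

(a, b) ≡ (-7293, -2) mod (ℚ^×)²; places V = {2, 3, 5, 7, 11, 13, 17, 19, ∞}.
(a,b)_3: α=1, u≡2; β=0, v≡1 (mod 3); (2|3)=-1, (1|3)=+1; sign (−1)^0·-1^0·+1^1 = +1.
(a,b)_11: α=5, u≡8; β=2, v≡4 (mod 11); (8|11)=-1, (4|11)=+1; sign (−1)^0·-1^2·+1^5 = +1.
(a,b)_13: α=9, u≡8; β=8, v≡6 (mod 13); (8|13)=-1, (6|13)=-1; sign (−1)^0·-1^8·-1^9 = -1.
(a,b)_17: α=3, u≡16; β=2, v≡15 (mod 17); (16|17)=+1, (15|17)=+1; sign (−1)^0·+1^2·+1^3 = +1.
(a,b)_5: α=-2, u≡2; β=-2, v≡2 (mod 5); (2|5)=-1, (2|5)=-1; sign (−1)^0·-1^-2·-1^-2 = +1.
(a,b)_7: α=-10, u≡2; β=-8, v≡3 (mod 7); (2|7)=+1, (3|7)=-1; sign (−1)^0·+1^-8·-1^-10 = +1.
(a,b)_19: α=-4, u≡12; β=-2, v≡6 (mod 19); (12|19)=-1, (6|19)=+1; sign (−1)^0·-1^-2·+1^-4 = +1.
(a,b)_2: α=4, β=1; u≡3, v≡7 (mod 8); ε(u)ε(v)=1·1, αω(v)=4·0, βω(u)=1·1; sum ≡ 0  ⇒  +1.
(a,b)_∞: sgn(-7293)=−, sgn(-2)=−, so -1.
(-7293, -2 / ℚ) ramifies at {13, ∞}: a division algebra.

[13, inf]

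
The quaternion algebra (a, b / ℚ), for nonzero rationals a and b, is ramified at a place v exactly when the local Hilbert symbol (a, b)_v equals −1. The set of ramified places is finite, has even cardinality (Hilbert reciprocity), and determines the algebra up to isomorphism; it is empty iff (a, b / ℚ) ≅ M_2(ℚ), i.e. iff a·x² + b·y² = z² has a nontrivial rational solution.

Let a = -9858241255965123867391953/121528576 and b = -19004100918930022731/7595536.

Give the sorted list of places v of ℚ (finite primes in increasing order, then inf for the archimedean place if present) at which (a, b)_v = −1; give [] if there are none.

Mod squares: a ≡ -41788217, b ≡ -4371. Check v ∈ {∞, 2, 3, 11, 13, 19, 23, 29, 31, 37, 43, 47, 53}.
v=47: a=47^1·(≡38), b=47^1·(≡8) mod 47; (38|47)=-1, (8|47)=+1; (−1)^{1·1·23}·(-1)^1·(+1)^1 = +1.
v=3: a=3^2·(≡1), b=3^1·(≡1) mod 3; (1|3)=+1, (1|3)=+1; (−1)^{2·1·1}·(+1)^1·(+1)^2 = +1.
v=23: a=23^1·(≡6), b=23^2·(≡20) mod 23; (6|23)=+1, (20|23)=-1; (−1)^{1·2·11}·(+1)^2·(-1)^1 = -1.
v=43: a=43^3·(≡24), b=43^2·(≡40) mod 43; (24|43)=+1, (40|43)=+1; (−1)^{3·2·21}·(+1)^2·(+1)^3 = +1.
v=11: a=11^4·(≡7), b=11^4·(≡6) mod 11; (7|11)=-1, (6|11)=-1; (−1)^{4·4·5}·(-1)^4·(-1)^4 = +1.
v=29: a=29^5·(≡2), b=29^2·(≡26) mod 29; (2|29)=-1, (26|29)=-1; (−1)^{5·2·14}·(-1)^2·(-1)^5 = -1.
v=37: a=37^2·(≡3), b=37^0·(≡19) mod 37; (3|37)=+1, (19|37)=-1; (−1)^{2·0·18}·(+1)^0·(-1)^2 = +1.
v=31: a=31^1·(≡28), b=31^1·(≡5) mod 31; (28|31)=+1, (5|31)=+1; (−1)^{1·1·15}·(+1)^1·(+1)^1 = -1.
v=53: a=53^-2·(≡42), b=53^-2·(≡28) mod 53; (42|53)=+1, (28|53)=+1; (−1)^{-2·-2·26}·(+1)^-2·(+1)^-2 = +1.
v=19: a=19^0·(≡8), b=19^2·(≡2) mod 19; (8|19)=-1, (2|19)=-1; (−1)^{0·2·9}·(-1)^2·(-1)^0 = +1.
v=13: a=13^-2·(≡1), b=13^-2·(≡3) mod 13; (1|13)=+1, (3|13)=+1; (−1)^{-2·-2·6}·(+1)^-2·(+1)^-2 = +1.
v=2: v_2(a)=-8, v_2(b)=-4; units ≡ 7, 5 (mod 8); ε·ε+αω+βω = 1·0+-8·1+-4·0 ≡ 0  ⇒  (a,b)_2 = +1.
v=∞: -41788217 < 0 and -4371 < 0  ⇒  (a,b)_∞ = -1.
|Ram(-41788217, -4371)| = 4, even; anisotropic at {23, 29, 31, ∞}.

[23, 29, 31, inf]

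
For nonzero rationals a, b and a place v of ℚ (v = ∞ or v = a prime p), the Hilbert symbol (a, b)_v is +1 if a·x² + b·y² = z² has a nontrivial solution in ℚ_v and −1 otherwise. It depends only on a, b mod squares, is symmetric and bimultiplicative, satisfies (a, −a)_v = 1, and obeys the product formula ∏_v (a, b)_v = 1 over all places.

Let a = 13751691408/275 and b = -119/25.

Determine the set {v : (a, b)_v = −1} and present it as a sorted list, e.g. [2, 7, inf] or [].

[11, 13, 17, 19]

Mod squares: a ≡ 323323, b ≡ -119. Check v ∈ {∞, 2, 3, 5, 7, 11, 13, 17, 19}.
v=11: a=11^-1·(≡5), b=11^0·(≡8) mod 11; (5|11)=+1, (8|11)=-1; (−1)^{-1·0·5}·(+1)^0·(-1)^-1 = -1.
v=5: a=5^-2·(≡3), b=5^-2·(≡1) mod 5; (3|5)=-1, (1|5)=+1; (−1)^{-2·-2·2}·(-1)^-2·(+1)^-2 = +1.
v=7: a=7^1·(≡5), b=7^1·(≡1) mod 7; (5|7)=-1, (1|7)=+1; (−1)^{1·1·3}·(-1)^1·(+1)^1 = +1.
v=∞: 323323 > 0 and -119 < 0  ⇒  (a,b)_∞ = +1.
v=17: a=17^1·(≡13), b=17^1·(≡14) mod 17; (13|17)=+1, (14|17)=-1; (−1)^{1·1·8}·(+1)^1·(-1)^1 = -1.
v=3: a=3^4·(≡1), b=3^0·(≡1) mod 3; (1|3)=+1, (1|3)=+1; (−1)^{4·0·1}·(+1)^0·(+1)^4 = +1.
v=19: a=19^3·(≡12), b=19^0·(≡15) mod 19; (12|19)=-1, (15|19)=-1; (−1)^{3·0·9}·(-1)^0·(-1)^3 = -1.
v=2: v_2(a)=4, v_2(b)=0; units ≡ 3, 1 (mod 8); ε·ε+αω+βω = 1·0+4·0+0·1 ≡ 0  ⇒  (a,b)_2 = +1.
v=13: a=13^1·(≡7), b=13^0·(≡2) mod 13; (7|13)=-1, (2|13)=-1; (−1)^{1·0·6}·(-1)^0·(-1)^1 = -1.
(323323, -119 / ℚ) ramifies at {11, 13, 17, 19}: a division algebra.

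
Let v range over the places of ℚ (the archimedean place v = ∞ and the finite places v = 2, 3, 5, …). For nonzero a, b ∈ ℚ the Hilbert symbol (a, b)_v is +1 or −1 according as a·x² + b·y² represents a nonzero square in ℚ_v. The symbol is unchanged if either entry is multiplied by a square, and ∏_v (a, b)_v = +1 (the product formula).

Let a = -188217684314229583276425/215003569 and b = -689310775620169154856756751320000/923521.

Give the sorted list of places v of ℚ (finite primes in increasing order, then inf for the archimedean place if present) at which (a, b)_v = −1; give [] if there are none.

[3, 19, 41, 47, 53, inf]

(a, b) ≡ (-32988313, -2703) mod (ℚ^×)²; places V = {2, 3, 5, 11, 17, 19, 23, 31, 41, 43, 47, 53, ∞}.
(a,b)_41: α=1, u≡37; β=0, v≡34 (mod 41); (37|41)=+1, (34|41)=-1; sign (−1)^0·+1^0·-1^1 = -1.
(a,b)_43: α=-2, u≡1; β=2, v≡17 (mod 43); (1|43)=+1, (17|43)=+1; sign (−1)^0·+1^2·+1^-2 = +1.
(a,b)_2: α=0, β=6; u≡7, v≡1 (mod 8); ε(u)ε(v)=1·0, αω(v)=0·0, βω(u)=6·0; sum ≡ 0  ⇒  +1.
(a,b)_23: α=2, u≡8; β=0, v≡11 (mod 23); (8|23)=+1, (11|23)=-1; sign (−1)^0·+1^0·-1^2 = +1.
(a,b)_19: α=1, u≡2; β=2, v≡2 (mod 19); (2|19)=-1, (2|19)=-1; sign (−1)^0·-1^2·-1^1 = -1.
(a,b)_53: α=3, u≡24; β=5, v≡45 (mod 53); (24|53)=+1, (45|53)=-1; sign (−1)^0·+1^5·-1^3 = -1.
(a,b)_31: α=-2, u≡24; β=-4, v≡16 (mod 31); (24|31)=-1, (16|31)=+1; sign (−1)^0·-1^-4·+1^-2 = +1.
(a,b)_47: α=1, u≡20; β=2, v≡19 (mod 47); (20|47)=-1, (19|47)=-1; sign (−1)^0·-1^2·-1^1 = -1.
(a,b)_3: α=12, u≡2; β=9, v≡2 (mod 3); (2|3)=-1, (2|3)=-1; sign (−1)^0·-1^9·-1^12 = -1.
(a,b)_5: α=2, u≡2; β=4, v≡3 (mod 5); (2|5)=-1, (3|5)=-1; sign (−1)^0·-1^4·-1^2 = +1.
(a,b)_∞: sgn(-32988313)=−, sgn(-2703)=−, so -1.
(a,b)_17: α=3, u≡6; β=5, v≡10 (mod 17); (6|17)=-1, (10|17)=-1; sign (−1)^0·-1^5·-1^3 = +1.
(a,b)_11: α=-2, u≡9; β=0, v≡4 (mod 11); (9|11)=+1, (4|11)=+1; sign (−1)^0·+1^0·+1^-2 = +1.
(-32988313, -2703 / ℚ) ramifies at {3, 19, 41, 47, 53, ∞}: a division algebra.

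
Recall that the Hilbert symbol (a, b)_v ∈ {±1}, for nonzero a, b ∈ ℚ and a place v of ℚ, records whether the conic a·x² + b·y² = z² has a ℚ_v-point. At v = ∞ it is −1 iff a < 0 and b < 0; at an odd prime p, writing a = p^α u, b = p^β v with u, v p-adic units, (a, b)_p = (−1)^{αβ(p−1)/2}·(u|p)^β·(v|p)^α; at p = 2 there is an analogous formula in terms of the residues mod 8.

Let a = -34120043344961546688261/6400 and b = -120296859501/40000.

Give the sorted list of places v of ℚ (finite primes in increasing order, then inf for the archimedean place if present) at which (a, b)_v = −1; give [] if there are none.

[2, 13, 17, inf]

Mod squares: a ≡ -629, b ≡ -10101. Check v ∈ {∞, 2, 3, 5, 7, 13, 17, 29, 37}.
v=29: a=29^4·(≡25), b=29^2·(≡20) mod 29; (25|29)=+1, (20|29)=+1; (−1)^{4·2·14}·(+1)^2·(+1)^4 = +1.
v=13: a=13^2·(≡6), b=13^1·(≡9) mod 13; (6|13)=-1, (9|13)=+1; (−1)^{2·1·6}·(-1)^1·(+1)^2 = -1.
v=∞: -629 < 0 and -10101 < 0  ⇒  (a,b)_∞ = -1.
v=37: a=37^3·(≡29), b=37^1·(≡2) mod 37; (29|37)=-1, (2|37)=-1; (−1)^{3·1·18}·(-1)^1·(-1)^3 = +1.
v=5: a=5^-2·(≡4), b=5^-4·(≡1) mod 5; (4|5)=+1, (1|5)=+1; (−1)^{-2·-4·2}·(+1)^-4·(+1)^-2 = +1.
v=17: a=17^5·(≡11), b=17^2·(≡3) mod 17; (11|17)=-1, (3|17)=-1; (−1)^{5·2·8}·(-1)^2·(-1)^5 = -1.
v=2: v_2(a)=-8, v_2(b)=-6; units ≡ 3, 3 (mod 8); ε·ε+αω+βω = 1·1+-8·1+-6·1 ≡ 1  ⇒  (a,b)_2 = -1.
v=3: a=3^4·(≡1), b=3^1·(≡2) mod 3; (1|3)=+1, (2|3)=-1; (−1)^{4·1·1}·(+1)^1·(-1)^4 = +1.
v=7: a=7^2·(≡4), b=7^3·(≡6) mod 7; (4|7)=+1, (6|7)=-1; (−1)^{2·3·3}·(+1)^3·(-1)^2 = +1.
(-629, -10101 / ℚ) ramifies at {2, 13, 17, ∞}: a division algebra.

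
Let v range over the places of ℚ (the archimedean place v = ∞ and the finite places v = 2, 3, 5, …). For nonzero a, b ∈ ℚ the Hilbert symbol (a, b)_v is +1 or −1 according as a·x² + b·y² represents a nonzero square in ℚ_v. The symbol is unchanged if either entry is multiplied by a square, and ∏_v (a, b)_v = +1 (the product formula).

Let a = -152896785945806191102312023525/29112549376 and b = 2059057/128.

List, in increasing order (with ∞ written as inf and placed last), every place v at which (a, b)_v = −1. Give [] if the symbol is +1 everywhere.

(a, b) ≡ (-21, 34034) mod (ℚ^×)²; places V = {2, 3, 5, 7, 11, 13, 17, 23, 31, 41, 43, 47, ∞}.
(a,b)_31: α=-2, u≡19; β=0, v≡17 (mod 31); (19|31)=+1, (17|31)=-1; sign (−1)^0·+1^0·-1^-2 = +1.
(a,b)_13: α=2, u≡5; β=1, v≡8 (mod 13); (5|13)=-1, (8|13)=-1; sign (−1)^0·-1^1·-1^2 = -1.
(a,b)_47: α=2, u≡30; β=0, v≡1 (mod 47); (30|47)=-1, (1|47)=+1; sign (−1)^0·-1^0·+1^2 = +1.
(a,b)_11: α=8, u≡9; β=3, v≡1 (mod 11); (9|11)=+1, (1|11)=+1; sign (−1)^0·+1^3·+1^8 = +1.
(a,b)_41: α=2, u≡18; β=0, v≡32 (mod 41); (18|41)=+1, (32|41)=+1; sign (−1)^0·+1^0·+1^2 = +1.
(a,b)_∞: sgn(-21)=−, sgn(34034)=+, so +1.
(a,b)_43: α=-2, u≡27; β=0, v≡41 (mod 43); (27|43)=-1, (41|43)=+1; sign (−1)^0·-1^0·+1^-2 = +1.
(a,b)_7: α=3, u≡4; β=1, v≡2 (mod 7); (4|7)=+1, (2|7)=+1; sign (−1)^1·+1^1·+1^3 = -1.
(a,b)_17: α=4, u≡15; β=1, v≡9 (mod 17); (15|17)=+1, (9|17)=+1; sign (−1)^0·+1^1·+1^4 = +1.
(a,b)_23: α=2, u≡18; β=0, v≡11 (mod 23); (18|23)=+1, (11|23)=-1; sign (−1)^0·+1^0·-1^2 = +1.
(a,b)_5: α=2, u≡4; β=0, v≡4 (mod 5); (4|5)=+1, (4|5)=+1; sign (−1)^0·+1^0·+1^2 = +1.
(a,b)_3: α=1, u≡2; β=0, v≡2 (mod 3); (2|3)=-1, (2|3)=-1; sign (−1)^0·-1^0·-1^1 = -1.
(a,b)_2: α=-14, β=-7; u≡3, v≡1 (mod 8); ε(u)ε(v)=1·0, αω(v)=-14·0, βω(u)=-7·1; sum ≡ 1  ⇒  -1.
|Ram(-21, 34034)| = 4, even; anisotropic at {2, 3, 7, 13}.

[2, 3, 7, 13]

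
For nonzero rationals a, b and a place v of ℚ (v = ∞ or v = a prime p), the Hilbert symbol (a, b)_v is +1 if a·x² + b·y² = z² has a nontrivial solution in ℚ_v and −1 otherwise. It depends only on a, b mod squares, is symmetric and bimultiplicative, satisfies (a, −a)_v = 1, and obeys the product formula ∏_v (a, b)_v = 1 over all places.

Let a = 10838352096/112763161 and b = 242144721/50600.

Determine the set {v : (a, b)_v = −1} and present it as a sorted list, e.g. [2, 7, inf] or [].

Mod squares: a ≡ 286, b ≡ 506. Check v ∈ {∞, 2, 3, 5, 7, 11, 13, 19, 23, 37, 41}.
v=∞: 286 > 0 and 506 > 0  ⇒  (a,b)_∞ = +1.
v=11: a=11^1·(≡4), b=11^-1·(≡8) mod 11; (4|11)=+1, (8|11)=-1; (−1)^{1·-1·5}·(+1)^-1·(-1)^1 = +1.
v=23: a=23^0·(≡14), b=23^-1·(≡22) mod 23; (14|23)=-1, (22|23)=-1; (−1)^{0·-1·11}·(-1)^-1·(-1)^0 = -1.
v=5: a=5^0·(≡1), b=5^-2·(≡4) mod 5; (1|5)=+1, (4|5)=+1; (−1)^{0·-2·2}·(+1)^-2·(+1)^0 = +1.
v=19: a=19^2·(≡5), b=19^2·(≡14) mod 19; (5|19)=+1, (14|19)=-1; (−1)^{2·2·9}·(+1)^2·(-1)^2 = +1.
v=2: v_2(a)=5, v_2(b)=-3; units ≡ 7, 5 (mod 8); ε·ε+αω+βω = 1·0+5·1+-3·0 ≡ 1  ⇒  (a,b)_2 = -1.
v=37: a=37^-2·(≡16), b=37^0·(≡21) mod 37; (16|37)=+1, (21|37)=+1; (−1)^{-2·0·18}·(+1)^0·(+1)^-2 = +1.
v=7: a=7^-2·(≡3), b=7^2·(≡4) mod 7; (3|7)=-1, (4|7)=+1; (−1)^{-2·2·3}·(-1)^2·(+1)^-2 = +1.
v=3: a=3^8·(≡1), b=3^4·(≡2) mod 3; (1|3)=+1, (2|3)=-1; (−1)^{8·4·1}·(+1)^4·(-1)^8 = +1.
v=41: a=41^-2·(≡1), b=41^0·(≡26) mod 41; (1|41)=+1, (26|41)=-1; (−1)^{-2·0·20}·(+1)^0·(-1)^-2 = +1.
v=13: a=13^1·(≡3), b=13^2·(≡10) mod 13; (3|13)=+1, (10|13)=+1; (−1)^{1·2·6}·(+1)^2·(+1)^1 = +1.
Ram(286, 506) = {2, 23}; no ℚ_2-point on the conic.

[2, 23]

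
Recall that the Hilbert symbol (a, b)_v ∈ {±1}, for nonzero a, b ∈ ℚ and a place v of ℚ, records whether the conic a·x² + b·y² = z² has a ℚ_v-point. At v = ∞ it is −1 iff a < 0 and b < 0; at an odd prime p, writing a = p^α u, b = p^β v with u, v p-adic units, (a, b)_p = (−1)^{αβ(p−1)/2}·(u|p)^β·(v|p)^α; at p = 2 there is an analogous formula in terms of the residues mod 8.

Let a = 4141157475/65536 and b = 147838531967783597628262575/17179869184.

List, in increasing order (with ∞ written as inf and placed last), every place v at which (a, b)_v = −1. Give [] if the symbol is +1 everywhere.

[2, 7, 13, 37]

(a, b) ≡ (313131, 3367) mod (ℚ^×)²; places V = {2, 3, 5, 7, 11, 13, 23, 31, 37, ∞}.
(a,b)_31: α=1, u≡30; β=2, v≡28 (mod 31); (30|31)=-1, (28|31)=+1; sign (−1)^0·-1^2·+1^1 = +1.
(a,b)_5: α=2, u≡4; β=2, v≡2 (mod 5); (4|5)=+1, (2|5)=-1; sign (−1)^0·+1^2·-1^2 = +1.
(a,b)_2: α=-16, β=-34; u≡3, v≡7 (mod 8); ε(u)ε(v)=1·1, αω(v)=-16·0, βω(u)=-34·1; sum ≡ 1  ⇒  -1.
(a,b)_37: α=1, u≡11; β=3, v≡2 (mod 37); (11|37)=+1, (2|37)=-1; sign (−1)^0·+1^3·-1^1 = -1.
(a,b)_3: α=1, u≡1; β=2, v≡1 (mod 3); (1|3)=+1, (1|3)=+1; sign (−1)^0·+1^2·+1^1 = +1.
(a,b)_∞: sgn(313131)=+, sgn(3367)=+, so +1.
(a,b)_13: α=1, u≡6; β=3, v≡12 (mod 13); (6|13)=-1, (12|13)=+1; sign (−1)^0·-1^3·+1^1 = -1.
(a,b)_7: α=1, u≡3; β=3, v≡5 (mod 7); (3|7)=-1, (5|7)=-1; sign (−1)^1·-1^3·-1^1 = -1.
(a,b)_23: α=2, u≡2; β=6, v≡4 (mod 23); (2|23)=+1, (4|23)=+1; sign (−1)^0·+1^6·+1^2 = +1.
(a,b)_11: α=0, u≡9; β=2, v≡4 (mod 11); (9|11)=+1, (4|11)=+1; sign (−1)^0·+1^2·+1^0 = +1.
(313131, 3367 / ℚ) ramifies at {2, 7, 13, 37}: a division algebra.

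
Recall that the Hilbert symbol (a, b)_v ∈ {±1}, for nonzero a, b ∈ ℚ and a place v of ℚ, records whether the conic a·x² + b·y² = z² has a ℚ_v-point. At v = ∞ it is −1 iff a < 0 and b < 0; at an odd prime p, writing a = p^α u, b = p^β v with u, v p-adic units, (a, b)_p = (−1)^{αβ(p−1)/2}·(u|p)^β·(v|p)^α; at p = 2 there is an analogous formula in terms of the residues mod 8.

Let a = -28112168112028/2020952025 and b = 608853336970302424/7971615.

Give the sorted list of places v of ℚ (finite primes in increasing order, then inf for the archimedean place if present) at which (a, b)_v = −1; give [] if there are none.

[3, 5, 13, 17]

(a, b) ≡ (-7, 46410) mod (ℚ^×)²; places V = {2, 3, 5, 7, 11, 13, 17, 37, ∞}.
(a,b)_11: α=4, u≡5; β=4, v≡3 (mod 11); (5|11)=+1, (3|11)=+1; sign (−1)^0·+1^4·+1^4 = +1.
(a,b)_3: α=-10, u≡2; β=-13, v≡2 (mod 3); (2|3)=-1, (2|3)=-1; sign (−1)^0·-1^-13·-1^-10 = -1.
(a,b)_2: α=2, β=3; u≡1, v≡5 (mod 8); ε(u)ε(v)=0·0, αω(v)=2·1, βω(u)=3·0; sum ≡ 0  ⇒  +1.
(a,b)_13: α=4, u≡11; β=5, v≡2 (mod 13); (11|13)=-1, (2|13)=-1; sign (−1)^0·-1^5·-1^4 = -1.
(a,b)_5: α=-2, u≡2; β=-1, v≡3 (mod 5); (2|5)=-1, (3|5)=-1; sign (−1)^0·-1^-1·-1^-2 = -1.
(a,b)_7: α=5, u≡5; β=7, v≡2 (mod 7); (5|7)=-1, (2|7)=+1; sign (−1)^1·-1^7·+1^5 = +1.
(a,b)_∞: sgn(-7)=−, sgn(46410)=+, so +1.
(a,b)_17: α=0, u≡3; β=1, v≡5 (mod 17); (3|17)=-1, (5|17)=-1; sign (−1)^0·-1^1·-1^0 = -1.
(a,b)_37: α=-2, u≡4; β=0, v≡26 (mod 37); (4|37)=+1, (26|37)=+1; sign (−1)^0·+1^0·+1^-2 = +1.
Ram(-7, 46410) = {3, 5, 13, 17}; no ℚ_3-point on the conic.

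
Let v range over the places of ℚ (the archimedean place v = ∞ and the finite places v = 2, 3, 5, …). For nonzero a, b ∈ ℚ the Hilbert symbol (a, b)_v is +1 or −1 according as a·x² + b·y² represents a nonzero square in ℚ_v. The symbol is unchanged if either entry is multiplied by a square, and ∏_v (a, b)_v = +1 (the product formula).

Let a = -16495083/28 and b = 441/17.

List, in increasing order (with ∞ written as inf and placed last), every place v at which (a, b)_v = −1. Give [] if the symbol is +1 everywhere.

[7, 11]

(a, b) ≡ (-1309, 17) mod (ℚ^×)²; places V = {2, 3, 7, 11, 17, ∞}.
(a,b)_7: α=-1, u≡1; β=2, v≡3 (mod 7); (1|7)=+1, (3|7)=-1; sign (−1)^0·+1^2·-1^-1 = -1.
(a,b)_∞: sgn(-1309)=−, sgn(17)=+, so +1.
(a,b)_2: α=-2, β=0; u≡3, v≡1 (mod 8); ε(u)ε(v)=1·0, αω(v)=-2·0, βω(u)=0·1; sum ≡ 0  ⇒  +1.
(a,b)_17: α=1, u≡4; β=-1, v≡16 (mod 17); (4|17)=+1, (16|17)=+1; sign (−1)^0·+1^-1·+1^1 = +1.
(a,b)_3: α=6, u≡2; β=2, v≡2 (mod 3); (2|3)=-1, (2|3)=-1; sign (−1)^0·-1^2·-1^6 = +1.
(a,b)_11: α=3, u≡8; β=0, v≡2 (mod 11); (8|11)=-1, (2|11)=-1; sign (−1)^0·-1^0·-1^3 = -1.
(-1309, 17 / ℚ) ramifies at {7, 11}: a division algebra.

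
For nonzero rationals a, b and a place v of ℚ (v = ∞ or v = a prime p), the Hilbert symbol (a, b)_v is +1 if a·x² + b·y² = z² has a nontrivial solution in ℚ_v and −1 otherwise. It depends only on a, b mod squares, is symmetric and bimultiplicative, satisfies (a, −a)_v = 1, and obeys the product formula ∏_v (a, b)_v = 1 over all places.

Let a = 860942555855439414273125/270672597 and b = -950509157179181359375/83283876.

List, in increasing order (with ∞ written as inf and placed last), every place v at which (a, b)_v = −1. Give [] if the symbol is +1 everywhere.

(a, b) ≡ (134849, -7) mod (ℚ^×)²; places V = {2, 3, 5, 7, 11, 13, 19, 23, 41, 43, ∞}.
(a,b)_41: α=3, u≡36; β=2, v≡7 (mod 41); (36|41)=+1, (7|41)=-1; sign (−1)^0·+1^2·-1^3 = -1.
(a,b)_19: α=2, u≡5; β=2, v≡3 (mod 19); (5|19)=+1, (3|19)=-1; sign (−1)^0·+1^2·-1^2 = +1.
(a,b)_2: α=0, β=-2; u≡1, v≡1 (mod 8); ε(u)ε(v)=0·0, αω(v)=0·0, βω(u)=-2·0; sum ≡ 0  ⇒  +1.
(a,b)_11: α=3, u≡3; β=4, v≡5 (mod 11); (3|11)=+1, (5|11)=+1; sign (−1)^0·+1^4·+1^3 = +1.
(a,b)_5: α=4, u≡1; β=6, v≡3 (mod 5); (1|5)=+1, (3|5)=-1; sign (−1)^0·+1^6·-1^4 = +1.
(a,b)_∞: sgn(134849)=+, sgn(-7)=−, so +1.
(a,b)_13: α=-5, u≡1; β=-4, v≡2 (mod 13); (1|13)=+1, (2|13)=-1; sign (−1)^0·+1^-4·-1^-5 = -1.
(a,b)_43: α=4, u≡9; β=2, v≡10 (mod 43); (9|43)=+1, (10|43)=+1; sign (−1)^0·+1^2·+1^4 = +1.
(a,b)_23: α=3, u≡15; β=2, v≡2 (mod 23); (15|23)=-1, (2|23)=+1; sign (−1)^0·-1^2·+1^3 = +1.
(a,b)_3: α=-6, u≡2; β=-6, v≡2 (mod 3); (2|3)=-1, (2|3)=-1; sign (−1)^0·-1^-6·-1^-6 = +1.
(a,b)_7: α=0, u≡1; β=1, v≡5 (mod 7); (1|7)=+1, (5|7)=-1; sign (−1)^0·+1^1·-1^0 = +1.
|Ram(134849, -7)| = 2, even; anisotropic at {13, 41}.

[13, 41]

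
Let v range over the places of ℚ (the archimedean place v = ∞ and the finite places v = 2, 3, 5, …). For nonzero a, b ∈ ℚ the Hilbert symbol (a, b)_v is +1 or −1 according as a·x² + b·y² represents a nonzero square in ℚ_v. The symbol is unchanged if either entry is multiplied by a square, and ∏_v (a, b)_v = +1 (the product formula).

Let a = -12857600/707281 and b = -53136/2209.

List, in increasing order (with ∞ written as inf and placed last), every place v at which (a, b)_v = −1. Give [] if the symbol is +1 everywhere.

[2, inf]

Mod squares: a ≡ -41, b ≡ -41. Check v ∈ {∞, 2, 3, 5, 7, 29, 41, 47}.
v=47: a=47^0·(≡17), b=47^-2·(≡21) mod 47; (17|47)=+1, (21|47)=+1; (−1)^{0·-2·23}·(+1)^-2·(+1)^0 = +1.
v=∞: -41 < 0 and -41 < 0  ⇒  (a,b)_∞ = -1.
v=5: a=5^2·(≡1), b=5^0·(≡1) mod 5; (1|5)=+1, (1|5)=+1; (−1)^{2·0·2}·(+1)^0·(+1)^2 = +1.
v=3: a=3^0·(≡1), b=3^4·(≡1) mod 3; (1|3)=+1, (1|3)=+1; (−1)^{0·4·1}·(+1)^4·(+1)^0 = +1.
v=2: v_2(a)=8, v_2(b)=4; units ≡ 7, 7 (mod 8); ε·ε+αω+βω = 1·1+8·0+4·0 ≡ 1  ⇒  (a,b)_2 = -1.
v=41: a=41^1·(≡36), b=41^1·(≡5) mod 41; (36|41)=+1, (5|41)=+1; (−1)^{1·1·20}·(+1)^1·(+1)^1 = +1.
v=7: a=7^2·(≡2), b=7^0·(≡2) mod 7; (2|7)=+1, (2|7)=+1; (−1)^{2·0·3}·(+1)^0·(+1)^2 = +1.
v=29: a=29^-4·(≡14), b=29^0·(≡10) mod 29; (14|29)=-1, (10|29)=-1; (−1)^{-4·0·14}·(-1)^0·(-1)^-4 = +1.
Ram(-41, -41) = {2, ∞}; no ℚ_2-point on the conic.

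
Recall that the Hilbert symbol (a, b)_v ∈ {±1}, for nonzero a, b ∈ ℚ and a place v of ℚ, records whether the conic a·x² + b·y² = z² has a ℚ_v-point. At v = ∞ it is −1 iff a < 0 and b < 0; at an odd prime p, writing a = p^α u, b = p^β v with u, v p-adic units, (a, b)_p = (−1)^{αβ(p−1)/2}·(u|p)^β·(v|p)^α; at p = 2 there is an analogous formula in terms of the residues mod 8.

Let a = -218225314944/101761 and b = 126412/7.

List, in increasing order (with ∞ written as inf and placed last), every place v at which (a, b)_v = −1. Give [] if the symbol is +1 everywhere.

[2, 7]

Mod squares: a ≡ -546, b ≡ 1309. Check v ∈ {∞, 2, 3, 7, 11, 13, 17, 29}.
v=11: a=11^-2·(≡9), b=11^1·(≡9) mod 11; (9|11)=+1, (9|11)=+1; (−1)^{-2·1·5}·(+1)^1·(+1)^-2 = +1.
v=17: a=17^2·(≡1), b=17^1·(≡1) mod 17; (1|17)=+1, (1|17)=+1; (−1)^{2·1·8}·(+1)^1·(+1)^2 = +1.
v=13: a=13^1·(≡4), b=13^2·(≡1) mod 13; (4|13)=+1, (1|13)=+1; (−1)^{1·2·6}·(+1)^2·(+1)^1 = +1.
v=∞: -546 < 0 and 1309 > 0  ⇒  (a,b)_∞ = +1.
v=2: v_2(a)=7, v_2(b)=2; units ≡ 7, 5 (mod 8); ε·ε+αω+βω = 1·0+7·1+2·0 ≡ 1  ⇒  (a,b)_2 = -1.
v=7: a=7^5·(≡5), b=7^-1·(≡6) mod 7; (5|7)=-1, (6|7)=-1; (−1)^{5·-1·3}·(-1)^-1·(-1)^5 = -1.
v=3: a=3^3·(≡1), b=3^0·(≡1) mod 3; (1|3)=+1, (1|3)=+1; (−1)^{3·0·1}·(+1)^0·(+1)^3 = +1.
v=29: a=29^-2·(≡5), b=29^0·(≡25) mod 29; (5|29)=+1, (25|29)=+1; (−1)^{-2·0·14}·(+1)^0·(+1)^-2 = +1.
(-546, 1309 / ℚ) ramifies at {2, 7}: a division algebra.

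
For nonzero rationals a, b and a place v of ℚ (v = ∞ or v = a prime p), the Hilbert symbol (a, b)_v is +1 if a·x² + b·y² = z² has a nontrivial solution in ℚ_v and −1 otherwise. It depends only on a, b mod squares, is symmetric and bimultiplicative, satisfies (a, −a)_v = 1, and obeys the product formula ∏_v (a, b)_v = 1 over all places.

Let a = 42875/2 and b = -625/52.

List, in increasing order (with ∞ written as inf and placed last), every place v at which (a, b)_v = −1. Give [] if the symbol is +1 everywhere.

(a, b) ≡ (70, -13) mod (ℚ^×)²; places V = {2, 5, 7, 13, ∞}.
(a,b)_13: α=0, u≡7; β=-1, v≡3 (mod 13); (7|13)=-1, (3|13)=+1; sign (−1)^0·-1^-1·+1^0 = -1.
(a,b)_2: α=-1, β=-2; u≡3, v≡3 (mod 8); ε(u)ε(v)=1·1, αω(v)=-1·1, βω(u)=-2·1; sum ≡ 0  ⇒  +1.
(a,b)_∞: sgn(70)=+, sgn(-13)=−, so +1.
(a,b)_5: α=3, u≡4; β=4, v≡2 (mod 5); (4|5)=+1, (2|5)=-1; sign (−1)^0·+1^4·-1^3 = -1.
(a,b)_7: α=3, u≡3; β=0, v≡4 (mod 7); (3|7)=-1, (4|7)=+1; sign (−1)^0·-1^0·+1^3 = +1.
Ram(70, -13) = {5, 13}; no ℚ_5-point on the conic.

[5, 13]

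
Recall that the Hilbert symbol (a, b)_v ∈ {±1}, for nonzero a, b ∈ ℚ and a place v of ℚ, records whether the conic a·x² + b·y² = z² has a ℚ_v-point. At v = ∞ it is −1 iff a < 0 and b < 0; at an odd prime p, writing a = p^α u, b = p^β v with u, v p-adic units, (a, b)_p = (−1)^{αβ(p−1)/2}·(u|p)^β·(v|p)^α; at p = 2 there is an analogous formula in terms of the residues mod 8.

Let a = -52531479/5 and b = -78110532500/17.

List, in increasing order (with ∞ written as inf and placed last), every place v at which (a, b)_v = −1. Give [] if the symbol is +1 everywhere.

(a, b) ≡ (-12155, -1309) mod (ℚ^×)²; places V = {2, 3, 5, 7, 11, 13, 17, ∞}.
(a,b)_7: α=4, u≡2; β=5, v≡1 (mod 7); (2|7)=+1, (1|7)=+1; sign (−1)^0·+1^5·+1^4 = +1.
(a,b)_17: α=1, u≡4; β=-1, v≡2 (mod 17); (4|17)=+1, (2|17)=+1; sign (−1)^0·+1^-1·+1^1 = +1.
(a,b)_2: α=0, β=2; u≡5, v≡3 (mod 8); ε(u)ε(v)=0·1, αω(v)=0·1, βω(u)=2·1; sum ≡ 0  ⇒  +1.
(a,b)_∞: sgn(-12155)=−, sgn(-1309)=−, so -1.
(a,b)_3: α=2, u≡1; β=0, v≡2 (mod 3); (1|3)=+1, (2|3)=-1; sign (−1)^0·+1^0·-1^2 = +1.
(a,b)_11: α=1, u≡10; β=1, v≡2 (mod 11); (10|11)=-1, (2|11)=-1; sign (−1)^1·-1^1·-1^1 = -1.
(a,b)_13: α=1, u≡10; β=2, v≡9 (mod 13); (10|13)=+1, (9|13)=+1; sign (−1)^0·+1^2·+1^1 = +1.
(a,b)_5: α=-1, u≡1; β=4, v≡4 (mod 5); (1|5)=+1, (4|5)=+1; sign (−1)^0·+1^4·+1^-1 = +1.
Ram(-12155, -1309) = {11, ∞}; no ℚ_11-point on the conic.

[11, inf]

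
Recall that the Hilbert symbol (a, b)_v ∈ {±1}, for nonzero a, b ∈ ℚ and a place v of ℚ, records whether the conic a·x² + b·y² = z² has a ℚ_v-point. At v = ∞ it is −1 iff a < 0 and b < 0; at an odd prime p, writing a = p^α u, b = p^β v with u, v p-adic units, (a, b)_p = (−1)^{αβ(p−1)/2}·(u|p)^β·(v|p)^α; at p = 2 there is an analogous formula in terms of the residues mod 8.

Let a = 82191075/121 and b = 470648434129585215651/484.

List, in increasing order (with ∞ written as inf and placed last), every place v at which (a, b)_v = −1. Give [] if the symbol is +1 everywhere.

Mod squares: a ≡ 3287643, b ≡ 1219. Check v ∈ {∞, 2, 3, 5, 7, 11, 23, 29, 31, 53}.
v=31: a=31^1·(≡4), b=31^2·(≡1) mod 31; (4|31)=+1, (1|31)=+1; (−1)^{1·2·15}·(+1)^2·(+1)^1 = +1.
v=3: a=3^1·(≡2), b=3^8·(≡1) mod 3; (2|3)=-1, (1|3)=+1; (−1)^{1·8·1}·(-1)^8·(+1)^1 = +1.
v=2: v_2(a)=0, v_2(b)=-2; units ≡ 3, 3 (mod 8); ε·ε+αω+βω = 1·1+0·1+-2·1 ≡ 1  ⇒  (a,b)_2 = -1.
v=11: a=11^-2·(≡10), b=11^-2·(≡1) mod 11; (10|11)=-1, (1|11)=+1; (−1)^{-2·-2·5}·(-1)^-2·(+1)^-2 = +1.
v=23: a=23^1·(≡14), b=23^3·(≡17) mod 23; (14|23)=-1, (17|23)=-1; (−1)^{1·3·11}·(-1)^3·(-1)^1 = -1.
v=29: a=29^1·(≡1), b=29^2·(≡28) mod 29; (1|29)=+1, (28|29)=+1; (−1)^{1·2·14}·(+1)^2·(+1)^1 = +1.
v=53: a=53^1·(≡35), b=53^3·(≡35) mod 53; (35|53)=-1, (35|53)=-1; (−1)^{1·3·26}·(-1)^3·(-1)^1 = +1.
v=7: a=7^0·(≡4), b=7^2·(≡4) mod 7; (4|7)=+1, (4|7)=+1; (−1)^{0·2·3}·(+1)^2·(+1)^0 = +1.
v=∞: 3287643 > 0 and 1219 > 0  ⇒  (a,b)_∞ = +1.
v=5: a=5^2·(≡3), b=5^0·(≡4) mod 5; (3|5)=-1, (4|5)=+1; (−1)^{2·0·2}·(-1)^0·(+1)^2 = +1.
Ram(3287643, 1219) = {2, 23}; no ℚ_2-point on the conic.

[2, 23]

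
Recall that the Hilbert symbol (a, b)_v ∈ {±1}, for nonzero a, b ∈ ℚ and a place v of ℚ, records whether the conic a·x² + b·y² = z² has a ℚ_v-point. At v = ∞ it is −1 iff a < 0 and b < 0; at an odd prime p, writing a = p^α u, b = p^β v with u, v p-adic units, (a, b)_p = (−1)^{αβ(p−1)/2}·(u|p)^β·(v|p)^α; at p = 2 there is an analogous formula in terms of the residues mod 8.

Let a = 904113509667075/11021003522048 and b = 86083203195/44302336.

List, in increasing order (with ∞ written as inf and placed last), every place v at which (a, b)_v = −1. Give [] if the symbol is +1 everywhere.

[19, 23]

(a, b) ≡ (7429, 408595) mod (ℚ^×)²; places V = {2, 3, 5, 11, 13, 17, 19, 23, ∞}.
(a,b)_23: α=-1, u≡2; β=1, v≡18 (mod 23); (2|23)=+1, (18|23)=+1; sign (−1)^1·+1^1·+1^-1 = -1.
(a,b)_∞: sgn(7429)=+, sgn(408595)=+, so +1.
(a,b)_13: α=-4, u≡11; β=-2, v≡11 (mod 13); (11|13)=-1, (11|13)=-1; sign (−1)^0·-1^-2·-1^-4 = +1.
(a,b)_5: α=2, u≡1; β=1, v≡4 (mod 5); (1|5)=+1, (4|5)=+1; sign (−1)^0·+1^1·+1^2 = +1.
(a,b)_17: α=3, u≡7; β=3, v≡7 (mod 17); (7|17)=-1, (7|17)=-1; sign (−1)^0·-1^3·-1^3 = +1.
(a,b)_19: α=1, u≡5; β=1, v≡4 (mod 19); (5|19)=+1, (4|19)=+1; sign (−1)^1·+1^1·+1^1 = -1.
(a,b)_3: α=18, u≡1; β=6, v≡1 (mod 3); (1|3)=+1, (1|3)=+1; sign (−1)^0·+1^6·+1^18 = +1.
(a,b)_2: α=-24, β=-18; u≡5, v≡3 (mod 8); ε(u)ε(v)=0·1, αω(v)=-24·1, βω(u)=-18·1; sum ≡ 0  ⇒  +1.
(a,b)_11: α=0, u≡5; β=1, v≡4 (mod 11); (5|11)=+1, (4|11)=+1; sign (−1)^0·+1^1·+1^0 = +1.
(7429, 408595 / ℚ) ramifies at {19, 23}: a division algebra.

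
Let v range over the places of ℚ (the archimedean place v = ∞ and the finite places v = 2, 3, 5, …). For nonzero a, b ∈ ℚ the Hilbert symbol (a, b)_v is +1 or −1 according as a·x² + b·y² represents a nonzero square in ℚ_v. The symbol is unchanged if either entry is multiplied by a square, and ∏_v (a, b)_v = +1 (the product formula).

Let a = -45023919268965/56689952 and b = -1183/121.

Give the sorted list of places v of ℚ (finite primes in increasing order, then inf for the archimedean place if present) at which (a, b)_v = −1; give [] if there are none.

(a, b) ≡ (-7770, -7) mod (ℚ^×)²; places V = {2, 3, 5, 7, 11, 13, 37, ∞}.
(a,b)_∞: sgn(-7770)=−, sgn(-7)=−, so -1.
(a,b)_11: α=-6, u≡10; β=-2, v≡5 (mod 11); (10|11)=-1, (5|11)=+1; sign (−1)^0·-1^-2·+1^-6 = +1.
(a,b)_13: α=6, u≡10; β=2, v≡8 (mod 13); (10|13)=+1, (8|13)=-1; sign (−1)^0·+1^2·-1^6 = +1.
(a,b)_2: α=-5, β=0; u≡3, v≡1 (mod 8); ε(u)ε(v)=1·0, αω(v)=-5·0, βω(u)=0·1; sum ≡ 0  ⇒  +1.
(a,b)_7: α=5, u≡3; β=1, v≡3 (mod 7); (3|7)=-1, (3|7)=-1; sign (−1)^1·-1^1·-1^5 = -1.
(a,b)_5: α=1, u≡1; β=0, v≡2 (mod 5); (1|5)=+1, (2|5)=-1; sign (−1)^0·+1^0·-1^1 = -1.
(a,b)_3: α=1, u≡2; β=0, v≡2 (mod 3); (2|3)=-1, (2|3)=-1; sign (−1)^0·-1^0·-1^1 = -1.
(a,b)_37: α=1, u≡1; β=0, v≡26 (mod 37); (1|37)=+1, (26|37)=+1; sign (−1)^0·+1^0·+1^1 = +1.
|Ram(-7770, -7)| = 4, even; anisotropic at {3, 5, 7, ∞}.

[3, 5, 7, inf]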